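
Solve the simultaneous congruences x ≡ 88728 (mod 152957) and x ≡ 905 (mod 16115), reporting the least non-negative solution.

135608630

Write x = 88728 + 152957·k. Then 152957·k ≡ 905 − 88728 ≡ 8867 (mod 16115).
Need 152957⁻¹ mod 16115. Extended Euclid on (16115, 7922):
16115 = 2·7922 + 271
7922 = 29·271 + 63
271 = 4·63 + 19
63 = 3·19 + 6
19 = 3·6 + 1
6 = 6·1 + 0
Back-substitute:
1 = 19 − 3·6
1 = −3·63 + 10·19
1 = 10·271 − 43·63
1 = −43·7922 + 1257·271
1 = 1257·16115 − 2557·7922
152957⁻¹ ≡ 13558 (mod 16115), so k ≡ 13558·8867 ≡ 886 (mod 16115).
x = 88728 + 152957·886 = 135608630.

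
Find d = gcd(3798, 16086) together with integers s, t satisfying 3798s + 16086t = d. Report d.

Apply Euclid's algorithm to 16086 and 3798:
16086 = 4*3798 + 894
3798 = 4*894 + 222
894 = 4*222 + 6
222 = 37*6 + 0
gcd(3798, 16086) = 6.
Working backward:
6 = 894 − 4·222
6 = −4·3798 + 17·894
6 = 17·16086 − 72·3798
So 6 = (17)·16086 + (-72)·3798.

6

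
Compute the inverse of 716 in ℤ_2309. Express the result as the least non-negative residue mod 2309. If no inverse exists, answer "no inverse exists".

gcd(2309, 716) by repeated division:
2309 = 3·716 + 161
716 = 4·161 + 72
161 = 2·72 + 17
72 = 4·17 + 4
17 = 4·4 + 1
4 = 4·1 + 0
gcd = 1, so the inverse exists. Back-substitute:
1 = 17 − 4·4
1 = −4·72 + 17·17
1 = 17·161 − 38·72
1 = −38·716 + 169·161
1 = 169·2309 − 545·716
Thus 716·(-545) ≡ 1 (mod 2309); reducing, -545 mod 2309 = 1764.

1764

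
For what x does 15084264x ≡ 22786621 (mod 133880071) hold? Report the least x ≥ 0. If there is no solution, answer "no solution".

6484968

First find gcd(15084264, 133880071):
133880071 = 8*15084264 + 13205959
15084264 = 1*13205959 + 1878305
13205959 = 7*1878305 + 57824
1878305 = 32*57824 + 27937
57824 = 2*27937 + 1950
27937 = 14*1950 + 637
1950 = 3*637 + 39
637 = 16*39 + 13
39 = 3*13 + 0
gcd = 13 and 13 | 22786621, so solutions exist. Divide through by 13: 1160328x ≡ 1752817 (mod 10298467).
Now find 1160328⁻¹ mod 10298467:
10298467 = 8*1160328 + 1015843
1160328 = 1*1015843 + 144485
1015843 = 7*144485 + 4448
144485 = 32*4448 + 2149
4448 = 2*2149 + 150
2149 = 14*150 + 49
150 = 3*49 + 3
49 = 16*3 + 1
3 = 3*1 + 0
Back-substitute:
1 = 49 − 16·3
1 = −16·150 + 49·49
1 = 49·2149 − 702·150
1 = −702·4448 + 1453·2149
1 = 1453·144485 − 47198·4448
1 = −47198·1015843 + 331839·144485
1 = 331839·1160328 − 379037·1015843
1 = −379037·10298467 + 3364135·1160328
So 1160328⁻¹ ≡ 3364135 (mod 10298467).
Then x ≡ 3364135·1752817 ≡ 6484968 (mod 10298467); the smallest non-negative solution is x = 6484968.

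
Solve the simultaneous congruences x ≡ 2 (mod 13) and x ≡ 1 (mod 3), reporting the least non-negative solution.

28

Write x = 2 + 13·k. Then 13·k ≡ 1 − 2 ≡ 2 (mod 3).
Need 13⁻¹ mod 3. Extended Euclid on (3, 1):
3 = 3·1 + 0
13⁻¹ ≡ 1 (mod 3), so k ≡ 1·2 ≡ 2 (mod 3).
x = 2 + 13·2 = 28.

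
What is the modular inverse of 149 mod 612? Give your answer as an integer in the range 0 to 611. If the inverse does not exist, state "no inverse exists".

Apply the Euclidean algorithm to 612 and 149:
612 = 4·149 + 16
149 = 9·16 + 5
16 = 3·5 + 1
5 = 5·1 + 0
gcd = 1, so the inverse exists. Back-substitute:
1 = 16 − 3·5
1 = −3·149 + 28·16
1 = 28·612 − 115·149
So 149·(-115) ≡ 1 (mod 612), and -115 ≡ 497 (mod 612).

497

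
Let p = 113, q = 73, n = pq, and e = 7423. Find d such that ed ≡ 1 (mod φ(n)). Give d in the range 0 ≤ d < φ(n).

6655

φ(n) = (p−1)(q−1) = 112·72 = 8064.
Need d with 7423·d ≡ 1 (mod 8064). Apply the extended Euclidean algorithm:
8064 = 1*7423 + 641
7423 = 11*641 + 372
641 = 1*372 + 269
372 = 1*269 + 103
269 = 2*103 + 63
103 = 1*63 + 40
63 = 1*40 + 23
40 = 1*23 + 17
23 = 1*17 + 6
17 = 2*6 + 5
6 = 1*5 + 1
5 = 5*1 + 0
Back-substitute:
1 = 6 − 5
1 = −17 + 3·6
1 = 3·23 − 4·17
1 = −4·40 + 7·23
1 = 7·63 − 11·40
1 = −11·103 + 18·63
1 = 18·269 − 47·103
1 = −47·372 + 65·269
1 = 65·641 − 112·372
1 = −112·7423 + 1297·641
1 = 1297·8064 − 1409·7423
So 7423·(-1409) ≡ 1 (mod 8064), hence d ≡ -1409 ≡ 6655 (mod 8064).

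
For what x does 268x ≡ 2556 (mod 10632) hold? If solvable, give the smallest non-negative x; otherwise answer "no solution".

1041

First find gcd(268, 10632):
10632 = 39*268 + 180
268 = 1*180 + 88
180 = 2*88 + 4
88 = 22*4 + 0
gcd = 4 and 4 | 2556, so solutions exist. Divide through by 4: 67x ≡ 639 (mod 2658).
Now find 67⁻¹ mod 2658:
2658 = 39×67 + 45
67 = 1×45 + 22
45 = 2×22 + 1
22 = 22×1 + 0
Back-substitute:
1 = 45 − 2·22
1 = −2·67 + 3·45
1 = 3·2658 − 119·67
So 67·(-119) ≡ 1 (mod 2658), i.e. 67⁻¹ ≡ 2539.
Then x ≡ 2539·639 ≡ 1041 (mod 2658); the smallest non-negative solution is x = 1041.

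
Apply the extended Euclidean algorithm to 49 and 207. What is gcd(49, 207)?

1

Apply Euclid's algorithm to 207 and 49:
207 = 4*49 + 11
49 = 4*11 + 5
11 = 2*5 + 1
5 = 5*1 + 0
gcd(49, 207) = 1.
Working backward:
1 = 11 − 2·5
1 = −2·49 + 9·11
1 = 9·207 − 38·49
So 1 = (9)·207 + (-38)·49.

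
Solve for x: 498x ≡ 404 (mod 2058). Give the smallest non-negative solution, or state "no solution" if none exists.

no solution

gcd(498, 2058):
2058 = 4×498 + 66
498 = 7×66 + 36
66 = 1×36 + 30
36 = 1×30 + 6
30 = 5×6 + 0
gcd = 6, but 6 ∤ 404, so the congruence has no solution.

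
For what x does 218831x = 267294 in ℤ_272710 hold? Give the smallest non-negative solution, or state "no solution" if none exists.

First find gcd(218831, 272710):
272710 = 1*218831 + 53879
218831 = 4*53879 + 3315
53879 = 16*3315 + 839
3315 = 3*839 + 798
839 = 1*798 + 41
798 = 19*41 + 19
41 = 2*19 + 3
19 = 6*3 + 1
3 = 3*1 + 0
gcd = 1, so a unique solution mod 272710 exists.
Back-substitute for the Bézout coefficients:
1 = 19 − 6·3
1 = −6·41 + 13·19
1 = 13·798 − 253·41
1 = −253·839 + 266·798
1 = 266·3315 − 1051·839
1 = −1051·53879 + 17082·3315
1 = 17082·218831 − 69379·53879
1 = −69379·272710 + 86461·218831
So 218831·(86461) ≡ 1 (mod 272710), giving 218831⁻¹ ≡ 86461.
x ≡ 218831⁻¹·267294 ≡ 86461·267294 ≡ 243004 (mod 272710).

243004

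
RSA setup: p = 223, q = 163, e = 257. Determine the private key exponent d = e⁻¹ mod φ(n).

33725

φ(n) = (p−1)(q−1) = 222·162 = 35964.
Need d with 257·d ≡ 1 (mod 35964). Apply the extended Euclidean algorithm:
35964 = 139*257 + 241
257 = 1*241 + 16
241 = 15*16 + 1
16 = 16*1 + 0
Back-substitute:
1 = 241 − 15·16
1 = −15·257 + 16·241
1 = 16·35964 − 2239·257
So 257·(-2239) ≡ 1 (mod 35964), hence d ≡ -2239 ≡ 33725 (mod 35964).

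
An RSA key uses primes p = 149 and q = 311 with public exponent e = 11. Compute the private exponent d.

φ(n) = (p−1)(q−1) = 148·310 = 45880.
Need d with 11·d ≡ 1 (mod 45880). Apply the extended Euclidean algorithm:
45880 = 4170·11 + 10
11 = 1·10 + 1
10 = 10·1 + 0
Back-substitute:
1 = 11 − 10
1 = −45880 + 4171·11
So 11·4171 ≡ 1 (mod 45880), hence d = 4171.

4171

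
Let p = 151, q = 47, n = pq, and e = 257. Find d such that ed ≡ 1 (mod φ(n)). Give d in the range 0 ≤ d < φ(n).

φ(n) = (p−1)(q−1) = 150·46 = 6900.
Need d with 257·d ≡ 1 (mod 6900). Apply the extended Euclidean algorithm:
6900 = 26×257 + 218
257 = 1×218 + 39
218 = 5×39 + 23
39 = 1×23 + 16
23 = 1×16 + 7
16 = 2×7 + 2
7 = 3×2 + 1
2 = 2×1 + 0
Back-substitute:
1 = 7 − 3·2
1 = −3·16 + 7·7
1 = 7·23 − 10·16
1 = −10·39 + 17·23
1 = 17·218 − 95·39
1 = −95·257 + 112·218
1 = 112·6900 − 3007·257
So 257·(-3007) ≡ 1 (mod 6900), hence d ≡ -3007 ≡ 3893 (mod 6900).

3893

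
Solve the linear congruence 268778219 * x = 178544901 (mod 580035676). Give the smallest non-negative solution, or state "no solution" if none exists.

479804647

First find gcd(268778219, 580035676):
580035676 = 2×268778219 + 42479238
268778219 = 6×42479238 + 13902791
42479238 = 3×13902791 + 770865
13902791 = 18×770865 + 27221
770865 = 28×27221 + 8677
27221 = 3×8677 + 1190
8677 = 7×1190 + 347
1190 = 3×347 + 149
347 = 2×149 + 49
149 = 3×49 + 2
49 = 24×2 + 1
2 = 2×1 + 0
gcd = 1, so a unique solution mod 580035676 exists.
Back-substitute for the Bézout coefficients:
1 = 49 − 24·2
1 = −24·149 + 73·49
1 = 73·347 − 170·149
1 = −170·1190 + 583·347
1 = 583·8677 − 4251·1190
1 = −4251·27221 + 13336·8677
1 = 13336·770865 − 377659·27221
1 = −377659·13902791 + 6811198·770865
1 = 6811198·42479238 − 20811253·13902791
1 = −20811253·268778219 + 131678716·42479238
1 = 131678716·580035676 − 284168685·268778219
So 268778219·(-284168685) ≡ 1 (mod 580035676), giving 268778219⁻¹ ≡ 295866991.
x ≡ 268778219⁻¹·178544901 ≡ 295866991·178544901 ≡ 479804647 (mod 580035676).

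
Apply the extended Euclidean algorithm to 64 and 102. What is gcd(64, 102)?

Repeated division:
102 = 1*64 + 38
64 = 1*38 + 26
38 = 1*26 + 12
26 = 2*12 + 2
12 = 6*2 + 0
gcd(64, 102) = 2.
Express as a combination:
2 = 26 − 2·12
2 = −2·38 + 3·26
2 = 3·64 − 5·38
2 = −5·102 + 8·64
So 2 = (-5)·102 + (8)·64.

2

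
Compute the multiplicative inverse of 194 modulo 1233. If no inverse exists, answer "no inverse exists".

947

Apply the Euclidean algorithm to 1233 and 194:
1233 = 6×194 + 69
194 = 2×69 + 56
69 = 1×56 + 13
56 = 4×13 + 4
13 = 3×4 + 1
4 = 4×1 + 0
gcd = 1, so the inverse exists. Back-substitute:
1 = 13 − 3·4
1 = −3·56 + 13·13
1 = 13·69 − 16·56
1 = −16·194 + 45·69
1 = 45·1233 − 286·194
Hence 194⁻¹ ≡ -286 ≡ 947 (mod 1233).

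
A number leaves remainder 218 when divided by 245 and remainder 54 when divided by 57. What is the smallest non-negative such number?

10998

Write x = 218 + 245·k. Then 245·k ≡ 54 − 218 ≡ 7 (mod 57).
Need 245⁻¹ mod 57. Extended Euclid on (57, 17):
57 = 3*17 + 6
17 = 2*6 + 5
6 = 1*5 + 1
5 = 5*1 + 0
Back-substitute:
1 = 6 − 5
1 = −17 + 3·6
1 = 3·57 − 10·17
245⁻¹ ≡ 47 (mod 57), so k ≡ 47·7 ≡ 44 (mod 57).
x = 218 + 245·44 = 10998.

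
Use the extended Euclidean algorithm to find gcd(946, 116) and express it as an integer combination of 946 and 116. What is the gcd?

2

Apply Euclid's algorithm to 946 and 116:
946 = 8·116 + 18
116 = 6·18 + 8
18 = 2·8 + 2
8 = 4·2 + 0
gcd(946, 116) = 2.
Back-substituting:
2 = 18 − 2·8
2 = −2·116 + 13·18
2 = 13·946 − 106·116
So 2 = (13)·946 + (-106)·116.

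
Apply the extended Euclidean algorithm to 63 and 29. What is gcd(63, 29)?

1

Repeated division:
63 = 2*29 + 5
29 = 5*5 + 4
5 = 1*4 + 1
4 = 4*1 + 0
gcd(63, 29) = 1.
Express as a combination:
1 = 5 − 4
1 = −29 + 6·5
1 = 6·63 − 13·29
So 1 = (6)·63 + (-13)·29.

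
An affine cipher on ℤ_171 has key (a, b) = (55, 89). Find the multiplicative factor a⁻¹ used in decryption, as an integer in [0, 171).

Extended Euclidean algorithm:
171 = 3×55 + 6
55 = 9×6 + 1
6 = 6×1 + 0
The gcd is 1. Working backward:
1 = 55 − 9·6
1 = −9·171 + 28·55
So 55·28 ≡ 1 (mod 171).

28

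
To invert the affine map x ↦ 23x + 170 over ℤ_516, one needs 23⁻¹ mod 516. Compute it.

Run Euclid on (516, 23):
516 = 22·23 + 10
23 = 2·10 + 3
10 = 3·3 + 1
3 = 3·1 + 0
gcd = 1, so the inverse exists. Back-substitute:
1 = 10 − 3·3
1 = −3·23 + 7·10
1 = 7·516 − 157·23
So 23·(-157) ≡ 1 (mod 516), and -157 ≡ 359 (mod 516).

359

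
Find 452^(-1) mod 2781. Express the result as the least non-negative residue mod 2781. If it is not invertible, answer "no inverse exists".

Extended Euclidean algorithm:
2781 = 6·452 + 69
452 = 6·69 + 38
69 = 1·38 + 31
38 = 1·31 + 7
31 = 4·7 + 3
7 = 2·3 + 1
3 = 3·1 + 0
gcd = 1, so the inverse exists. Back-substitute:
1 = 7 − 2·3
1 = −2·31 + 9·7
1 = 9·38 − 11·31
1 = −11·69 + 20·38
1 = 20·452 − 131·69
1 = −131·2781 + 806·452
So 452·806 ≡ 1 (mod 2781).

806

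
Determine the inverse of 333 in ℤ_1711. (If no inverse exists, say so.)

781

Extended Euclidean algorithm:
1711 = 5*333 + 46
333 = 7*46 + 11
46 = 4*11 + 2
11 = 5*2 + 1
2 = 2*1 + 0
Since gcd(333, 1711) = 1, back-substitute to write 1 as a combination:
1 = 11 − 5·2
1 = −5·46 + 21·11
1 = 21·333 − 152·46
1 = −152·1711 + 781·333
So 333·781 ≡ 1 (mod 1711).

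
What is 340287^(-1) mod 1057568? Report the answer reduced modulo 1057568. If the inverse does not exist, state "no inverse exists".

80671

Run Euclid on (1057568, 340287):
1057568 = 3·340287 + 36707
340287 = 9·36707 + 9924
36707 = 3·9924 + 6935
9924 = 1·6935 + 2989
6935 = 2·2989 + 957
2989 = 3·957 + 118
957 = 8·118 + 13
118 = 9·13 + 1
13 = 13·1 + 0
Since gcd(340287, 1057568) = 1, back-substitute to write 1 as a combination:
1 = 118 − 9·13
1 = −9·957 + 73·118
1 = 73·2989 − 228·957
1 = −228·6935 + 529·2989
1 = 529·9924 − 757·6935
1 = −757·36707 + 2800·9924
1 = 2800·340287 − 25957·36707
1 = −25957·1057568 + 80671·340287
So 340287·80671 ≡ 1 (mod 1057568).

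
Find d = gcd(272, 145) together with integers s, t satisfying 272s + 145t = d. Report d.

1

Euclidean algorithm:
272 = 1·145 + 127
145 = 1·127 + 18
127 = 7·18 + 1
18 = 18·1 + 0
gcd(272, 145) = 1.
Back-substituting:
1 = 127 − 7·18
1 = −7·145 + 8·127
1 = 8·272 − 15·145
So 1 = (8)·272 + (-15)·145.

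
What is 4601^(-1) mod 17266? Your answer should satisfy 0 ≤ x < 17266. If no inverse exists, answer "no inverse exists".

3171

Extended Euclidean algorithm:
17266 = 3×4601 + 3463
4601 = 1×3463 + 1138
3463 = 3×1138 + 49
1138 = 23×49 + 11
49 = 4×11 + 5
11 = 2×5 + 1
5 = 5×1 + 0
The gcd is 1. Working backward:
1 = 11 − 2·5
1 = −2·49 + 9·11
1 = 9·1138 − 209·49
1 = −209·3463 + 636·1138
1 = 636·4601 − 845·3463
1 = −845·17266 + 3171·4601
So 4601·3171 ≡ 1 (mod 17266).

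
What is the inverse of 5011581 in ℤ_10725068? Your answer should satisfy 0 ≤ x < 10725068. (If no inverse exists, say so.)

Extended Euclidean algorithm:
10725068 = 2*5011581 + 701906
5011581 = 7*701906 + 98239
701906 = 7*98239 + 14233
98239 = 6*14233 + 12841
14233 = 1*12841 + 1392
12841 = 9*1392 + 313
1392 = 4*313 + 140
313 = 2*140 + 33
140 = 4*33 + 8
33 = 4*8 + 1
8 = 8*1 + 0
Since gcd(5011581, 10725068) = 1, back-substitute to write 1 as a combination:
1 = 33 − 4·8
1 = −4·140 + 17·33
1 = 17·313 − 38·140
1 = −38·1392 + 169·313
1 = 169·12841 − 1559·1392
1 = −1559·14233 + 1728·12841
1 = 1728·98239 − 11927·14233
1 = −11927·701906 + 85217·98239
1 = 85217·5011581 − 608446·701906
1 = −608446·10725068 + 1302109·5011581
So 5011581·1302109 ≡ 1 (mod 10725068).

1302109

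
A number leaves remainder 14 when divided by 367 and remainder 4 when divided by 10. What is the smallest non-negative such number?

14

Write x = 14 + 367·k. Then 367·k ≡ 4 − 14 ≡ 0 (mod 10).
Need 367⁻¹ mod 10. Extended Euclid on (10, 7):
10 = 1·7 + 3
7 = 2·3 + 1
3 = 3·1 + 0
Back-substitute:
1 = 7 − 2·3
1 = −2·10 + 3·7
367⁻¹ ≡ 3 (mod 10), so k ≡ 3·0 ≡ 0 (mod 10).
x = 14 + 367·0 = 14.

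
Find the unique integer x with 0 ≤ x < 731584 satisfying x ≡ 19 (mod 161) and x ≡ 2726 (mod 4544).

616166

Write x = 19 + 161·k. Then 161·k ≡ 2726 − 19 ≡ 2707 (mod 4544).
Need 161⁻¹ mod 4544. Extended Euclid on (4544, 161):
4544 = 28*161 + 36
161 = 4*36 + 17
36 = 2*17 + 2
17 = 8*2 + 1
2 = 2*1 + 0
Back-substitute:
1 = 17 − 8·2
1 = −8·36 + 17·17
1 = 17·161 − 76·36
1 = −76·4544 + 2145·161
161⁻¹ ≡ 2145 (mod 4544), so k ≡ 2145·2707 ≡ 3827 (mod 4544).
x = 19 + 161·3827 = 616166.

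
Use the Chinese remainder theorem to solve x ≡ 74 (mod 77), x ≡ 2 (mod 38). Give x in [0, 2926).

382

Write x = 74 + 77·k. Then 77·k ≡ 2 − 74 ≡ 4 (mod 38).
Need 77⁻¹ mod 38. Extended Euclid on (38, 1):
38 = 38×1 + 0
77⁻¹ ≡ 1 (mod 38), so k ≡ 1·4 ≡ 4 (mod 38).
x = 74 + 77·4 = 382.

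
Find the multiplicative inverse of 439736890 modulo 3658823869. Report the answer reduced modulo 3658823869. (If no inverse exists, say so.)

Extended Euclidean algorithm:
3658823869 = 8*439736890 + 140928749
439736890 = 3*140928749 + 16950643
140928749 = 8*16950643 + 5323605
16950643 = 3*5323605 + 979828
5323605 = 5*979828 + 424465
979828 = 2*424465 + 130898
424465 = 3*130898 + 31771
130898 = 4*31771 + 3814
31771 = 8*3814 + 1259
3814 = 3*1259 + 37
1259 = 34*37 + 1
37 = 37*1 + 0
gcd = 1, so the inverse exists. Back-substitute:
1 = 1259 − 34·37
1 = −34·3814 + 103·1259
1 = 103·31771 − 858·3814
1 = −858·130898 + 3535·31771
1 = 3535·424465 − 11463·130898
1 = −11463·979828 + 26461·424465
1 = 26461·5323605 − 143768·979828
1 = −143768·16950643 + 457765·5323605
1 = 457765·140928749 − 3805888·16950643
1 = −3805888·439736890 + 11875429·140928749
1 = 11875429·3658823869 − 98809320·439736890
Hence 439736890⁻¹ ≡ -98809320 ≡ 3560014549 (mod 3658823869).

3560014549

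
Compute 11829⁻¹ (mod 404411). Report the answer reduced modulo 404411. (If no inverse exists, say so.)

Run Euclid on (404411, 11829):
404411 = 34×11829 + 2225
11829 = 5×2225 + 704
2225 = 3×704 + 113
704 = 6×113 + 26
113 = 4×26 + 9
26 = 2×9 + 8
9 = 1×8 + 1
8 = 8×1 + 0
The gcd is 1. Working backward:
1 = 9 − 8
1 = −26 + 3·9
1 = 3·113 − 13·26
1 = −13·704 + 81·113
1 = 81·2225 − 256·704
1 = −256·11829 + 1361·2225
1 = 1361·404411 − 46530·11829
So 11829·(-46530) ≡ 1 (mod 404411), and -46530 ≡ 357881 (mod 404411).

357881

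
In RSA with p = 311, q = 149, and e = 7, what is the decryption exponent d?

19663

φ(n) = (p−1)(q−1) = 310·148 = 45880.
Need d with 7·d ≡ 1 (mod 45880). Apply the extended Euclidean algorithm:
45880 = 6554×7 + 2
7 = 3×2 + 1
2 = 2×1 + 0
Back-substitute:
1 = 7 − 3·2
1 = −3·45880 + 19663·7
So 7·19663 ≡ 1 (mod 45880), hence d = 19663.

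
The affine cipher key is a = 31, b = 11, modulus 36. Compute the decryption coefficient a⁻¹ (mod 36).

gcd(36, 31) by repeated division:
36 = 1*31 + 5
31 = 6*5 + 1
5 = 5*1 + 0
The gcd is 1. Working backward:
1 = 31 − 6·5
1 = −6·36 + 7·31
So 31·7 ≡ 1 (mod 36).

7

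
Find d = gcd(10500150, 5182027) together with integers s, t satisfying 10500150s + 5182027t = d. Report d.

1

Euclidean algorithm:
10500150 = 2·5182027 + 136096
5182027 = 38·136096 + 10379
136096 = 13·10379 + 1169
10379 = 8·1169 + 1027
1169 = 1·1027 + 142
1027 = 7·142 + 33
142 = 4·33 + 10
33 = 3·10 + 3
10 = 3·3 + 1
3 = 3·1 + 0
gcd(10500150, 5182027) = 1.
Express as a combination:
1 = 10 − 3·3
1 = −3·33 + 10·10
1 = 10·142 − 43·33
1 = −43·1027 + 311·142
1 = 311·1169 − 354·1027
1 = −354·10379 + 3143·1169
1 = 3143·136096 − 41213·10379
1 = −41213·5182027 + 1569237·136096
1 = 1569237·10500150 − 3179687·5182027
So 1 = (1569237)·10500150 + (-3179687)·5182027.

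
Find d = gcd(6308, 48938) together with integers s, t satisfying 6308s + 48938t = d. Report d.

2

Repeated division:
48938 = 7·6308 + 4782
6308 = 1·4782 + 1526
4782 = 3·1526 + 204
1526 = 7·204 + 98
204 = 2·98 + 8
98 = 12·8 + 2
8 = 4·2 + 0
gcd(6308, 48938) = 2.
Back-substituting:
2 = 98 − 12·8
2 = −12·204 + 25·98
2 = 25·1526 − 187·204
2 = −187·4782 + 586·1526
2 = 586·6308 − 773·4782
2 = −773·48938 + 5997·6308
So 2 = (-773)·48938 + (5997)·6308.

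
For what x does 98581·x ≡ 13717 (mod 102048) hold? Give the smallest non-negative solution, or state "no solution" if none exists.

First find gcd(98581, 102048):
102048 = 1·98581 + 3467
98581 = 28·3467 + 1505
3467 = 2·1505 + 457
1505 = 3·457 + 134
457 = 3·134 + 55
134 = 2·55 + 24
55 = 2·24 + 7
24 = 3·7 + 3
7 = 2·3 + 1
3 = 3·1 + 0
gcd = 1, so a unique solution mod 102048 exists.
Back-substitute for the Bézout coefficients:
1 = 7 − 2·3
1 = −2·24 + 7·7
1 = 7·55 − 16·24
1 = −16·134 + 39·55
1 = 39·457 − 133·134
1 = −133·1505 + 438·457
1 = 438·3467 − 1009·1505
1 = −1009·98581 + 28690·3467
1 = 28690·102048 − 29699·98581
So 98581·(-29699) ≡ 1 (mod 102048), giving 98581⁻¹ ≡ 72349.
x ≡ 98581⁻¹·13717 ≡ 72349·13717 ≡ 96481 (mod 102048).

96481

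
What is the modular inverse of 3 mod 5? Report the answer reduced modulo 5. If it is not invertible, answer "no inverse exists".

2

Apply the Euclidean algorithm to 5 and 3:
5 = 1×3 + 2
3 = 1×2 + 1
2 = 2×1 + 0
The gcd is 1. Working backward:
1 = 3 − 2
1 = −5 + 2·3
So 3·2 ≡ 1 (mod 5).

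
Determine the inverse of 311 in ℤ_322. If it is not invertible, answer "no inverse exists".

117

Run Euclid on (322, 311):
322 = 1*311 + 11
311 = 28*11 + 3
11 = 3*3 + 2
3 = 1*2 + 1
2 = 2*1 + 0
Since gcd(311, 322) = 1, back-substitute to write 1 as a combination:
1 = 3 − 2
1 = −11 + 4·3
1 = 4·311 − 113·11
1 = −113·322 + 117·311
So 311·117 ≡ 1 (mod 322).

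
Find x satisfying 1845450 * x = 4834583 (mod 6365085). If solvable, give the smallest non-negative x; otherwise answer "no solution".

gcd(1845450, 6365085):
6365085 = 3×1845450 + 828735
1845450 = 2×828735 + 187980
828735 = 4×187980 + 76815
187980 = 2×76815 + 34350
76815 = 2×34350 + 8115
34350 = 4×8115 + 1890
8115 = 4×1890 + 555
1890 = 3×555 + 225
555 = 2×225 + 105
225 = 2×105 + 15
105 = 7×15 + 0
gcd = 15, but 15 ∤ 4834583, so the congruence has no solution.

no solution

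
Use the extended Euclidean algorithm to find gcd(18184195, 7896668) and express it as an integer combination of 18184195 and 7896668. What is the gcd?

1

Euclidean algorithm:
18184195 = 2*7896668 + 2390859
7896668 = 3*2390859 + 724091
2390859 = 3*724091 + 218586
724091 = 3*218586 + 68333
218586 = 3*68333 + 13587
68333 = 5*13587 + 398
13587 = 34*398 + 55
398 = 7*55 + 13
55 = 4*13 + 3
13 = 4*3 + 1
3 = 3*1 + 0
gcd(18184195, 7896668) = 1.
Express as a combination:
1 = 13 − 4·3
1 = −4·55 + 17·13
1 = 17·398 − 123·55
1 = −123·13587 + 4199·398
1 = 4199·68333 − 21118·13587
1 = −21118·218586 + 67553·68333
1 = 67553·724091 − 223777·218586
1 = −223777·2390859 + 738884·724091
1 = 738884·7896668 − 2440429·2390859
1 = −2440429·18184195 + 5619742·7896668
So 1 = (-2440429)·18184195 + (5619742)·7896668.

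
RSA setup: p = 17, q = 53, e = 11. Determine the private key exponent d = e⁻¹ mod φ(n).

φ(n) = (p−1)(q−1) = 16·52 = 832.
Need d with 11·d ≡ 1 (mod 832). Apply the extended Euclidean algorithm:
832 = 75*11 + 7
11 = 1*7 + 4
7 = 1*4 + 3
4 = 1*3 + 1
3 = 3*1 + 0
Back-substitute:
1 = 4 − 3
1 = −7 + 2·4
1 = 2·11 − 3·7
1 = −3·832 + 227·11
So 11·227 ≡ 1 (mod 832), hence d = 227.

227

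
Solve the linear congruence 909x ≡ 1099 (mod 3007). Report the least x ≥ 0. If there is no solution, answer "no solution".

2469

First find gcd(909, 3007):
3007 = 3·909 + 280
909 = 3·280 + 69
280 = 4·69 + 4
69 = 17·4 + 1
4 = 4·1 + 0
gcd = 1, so a unique solution mod 3007 exists.
Back-substitute for the Bézout coefficients:
1 = 69 − 17·4
1 = −17·280 + 69·69
1 = 69·909 − 224·280
1 = −224·3007 + 741·909
So 909·(741) ≡ 1 (mod 3007), giving 909⁻¹ ≡ 741.
x ≡ 909⁻¹·1099 ≡ 741·1099 ≡ 2469 (mod 3007).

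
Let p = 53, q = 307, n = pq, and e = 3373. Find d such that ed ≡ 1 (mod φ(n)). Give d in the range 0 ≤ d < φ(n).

φ(n) = (p−1)(q−1) = 52·306 = 15912.
Need d with 3373·d ≡ 1 (mod 15912). Apply the extended Euclidean algorithm:
15912 = 4*3373 + 2420
3373 = 1*2420 + 953
2420 = 2*953 + 514
953 = 1*514 + 439
514 = 1*439 + 75
439 = 5*75 + 64
75 = 1*64 + 11
64 = 5*11 + 9
11 = 1*9 + 2
9 = 4*2 + 1
2 = 2*1 + 0
Back-substitute:
1 = 9 − 4·2
1 = −4·11 + 5·9
1 = 5·64 − 29·11
1 = −29·75 + 34·64
1 = 34·439 − 199·75
1 = −199·514 + 233·439
1 = 233·953 − 432·514
1 = −432·2420 + 1097·953
1 = 1097·3373 − 1529·2420
1 = −1529·15912 + 7213·3373
So 3373·7213 ≡ 1 (mod 15912), hence d = 7213.

7213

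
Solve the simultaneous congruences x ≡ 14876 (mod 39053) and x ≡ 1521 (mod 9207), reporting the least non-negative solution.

Write x = 14876 + 39053·k. Then 39053·k ≡ 1521 − 14876 ≡ 5059 (mod 9207).
Need 39053⁻¹ mod 9207. Extended Euclid on (9207, 2225):
9207 = 4·2225 + 307
2225 = 7·307 + 76
307 = 4·76 + 3
76 = 25·3 + 1
3 = 3·1 + 0
Back-substitute:
1 = 76 − 25·3
1 = −25·307 + 101·76
1 = 101·2225 − 732·307
1 = −732·9207 + 3029·2225
39053⁻¹ ≡ 3029 (mod 9207), so k ≡ 3029·5059 ≡ 3263 (mod 9207).
x = 14876 + 39053·3263 = 127444815.

127444815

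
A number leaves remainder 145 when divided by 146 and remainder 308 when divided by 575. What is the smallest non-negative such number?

Write x = 145 + 146·k. Then 146·k ≡ 308 − 145 ≡ 163 (mod 575).
Need 146⁻¹ mod 575. Extended Euclid on (575, 146):
575 = 3×146 + 137
146 = 1×137 + 9
137 = 15×9 + 2
9 = 4×2 + 1
2 = 2×1 + 0
Back-substitute:
1 = 9 − 4·2
1 = −4·137 + 61·9
1 = 61·146 − 65·137
1 = −65·575 + 256·146
146⁻¹ ≡ 256 (mod 575), so k ≡ 256·163 ≡ 328 (mod 575).
x = 145 + 146·328 = 48033.

48033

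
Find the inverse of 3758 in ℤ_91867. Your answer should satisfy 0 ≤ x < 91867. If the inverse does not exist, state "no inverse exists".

87589

Apply the Euclidean algorithm to 91867 and 3758:
91867 = 24×3758 + 1675
3758 = 2×1675 + 408
1675 = 4×408 + 43
408 = 9×43 + 21
43 = 2×21 + 1
21 = 21×1 + 0
gcd = 1, so the inverse exists. Back-substitute:
1 = 43 − 2·21
1 = −2·408 + 19·43
1 = 19·1675 − 78·408
1 = −78·3758 + 175·1675
1 = 175·91867 − 4278·3758
Hence 3758⁻¹ ≡ -4278 ≡ 87589 (mod 91867).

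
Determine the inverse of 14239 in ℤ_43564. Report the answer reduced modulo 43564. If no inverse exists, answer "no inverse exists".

Apply the Euclidean algorithm to 43564 and 14239:
43564 = 3×14239 + 847
14239 = 16×847 + 687
847 = 1×687 + 160
687 = 4×160 + 47
160 = 3×47 + 19
47 = 2×19 + 9
19 = 2×9 + 1
9 = 9×1 + 0
Since gcd(14239, 43564) = 1, back-substitute to write 1 as a combination:
1 = 19 − 2·9
1 = −2·47 + 5·19
1 = 5·160 − 17·47
1 = −17·687 + 73·160
1 = 73·847 − 90·687
1 = −90·14239 + 1513·847
1 = 1513·43564 − 4629·14239
Thus 14239·(-4629) ≡ 1 (mod 43564); reducing, -4629 mod 43564 = 38935.

38935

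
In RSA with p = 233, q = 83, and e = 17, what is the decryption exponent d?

17905

φ(n) = (p−1)(q−1) = 232·82 = 19024.
Need d with 17·d ≡ 1 (mod 19024). Apply the extended Euclidean algorithm:
19024 = 1119×17 + 1
17 = 17×1 + 0
Back-substitute:
1 = 19024 − 1119·17
So 17·(-1119) ≡ 1 (mod 19024), hence d ≡ -1119 ≡ 17905 (mod 19024).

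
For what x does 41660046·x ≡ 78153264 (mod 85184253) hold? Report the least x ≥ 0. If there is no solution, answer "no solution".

4298105

First find gcd(41660046, 85184253):
85184253 = 2×41660046 + 1864161
41660046 = 22×1864161 + 648504
1864161 = 2×648504 + 567153
648504 = 1×567153 + 81351
567153 = 6×81351 + 79047
81351 = 1×79047 + 2304
79047 = 34×2304 + 711
2304 = 3×711 + 171
711 = 4×171 + 27
171 = 6×27 + 9
27 = 3×9 + 0
gcd = 9 and 9 | 78153264, so solutions exist. Divide through by 9: 4628894x ≡ 8683696 (mod 9464917).
Now find 4628894⁻¹ mod 9464917:
9464917 = 2·4628894 + 207129
4628894 = 22·207129 + 72056
207129 = 2·72056 + 63017
72056 = 1·63017 + 9039
63017 = 6·9039 + 8783
9039 = 1·8783 + 256
8783 = 34·256 + 79
256 = 3·79 + 19
79 = 4·19 + 3
19 = 6·3 + 1
3 = 3·1 + 0
Back-substitute:
1 = 19 − 6·3
1 = −6·79 + 25·19
1 = 25·256 − 81·79
1 = −81·8783 + 2779·256
1 = 2779·9039 − 2860·8783
1 = −2860·63017 + 19939·9039
1 = 19939·72056 − 22799·63017
1 = −22799·207129 + 65537·72056
1 = 65537·4628894 − 1464613·207129
1 = −1464613·9464917 + 2994763·4628894
So 4628894⁻¹ ≡ 2994763 (mod 9464917).
Then x ≡ 2994763·8683696 ≡ 4298105 (mod 9464917); the smallest non-negative solution is x = 4298105.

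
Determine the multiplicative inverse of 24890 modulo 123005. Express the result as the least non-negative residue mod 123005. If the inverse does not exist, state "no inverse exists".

no inverse exists

Euclidean algorithm on 123005, 24890:
123005 = 4·24890 + 23445
24890 = 1·23445 + 1445
23445 = 16·1445 + 325
1445 = 4·325 + 145
325 = 2·145 + 35
145 = 4·35 + 5
35 = 7·5 + 0
Since gcd = 5 > 1, 24890 is not a unit mod 123005.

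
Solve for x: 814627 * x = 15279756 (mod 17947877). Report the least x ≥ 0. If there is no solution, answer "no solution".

First find gcd(814627, 17947877):
17947877 = 22×814627 + 26083
814627 = 31×26083 + 6054
26083 = 4×6054 + 1867
6054 = 3×1867 + 453
1867 = 4×453 + 55
453 = 8×55 + 13
55 = 4×13 + 3
13 = 4×3 + 1
3 = 3×1 + 0
gcd = 1, so a unique solution mod 17947877 exists.
Back-substitute for the Bézout coefficients:
1 = 13 − 4·3
1 = −4·55 + 17·13
1 = 17·453 − 140·55
1 = −140·1867 + 577·453
1 = 577·6054 − 1871·1867
1 = −1871·26083 + 8061·6054
1 = 8061·814627 − 251762·26083
1 = −251762·17947877 + 5546825·814627
So 814627·(5546825) ≡ 1 (mod 17947877), giving 814627⁻¹ ≡ 5546825.
x ≡ 814627⁻¹·15279756 ≡ 5546825·15279756 ≡ 3733851 (mod 17947877).

3733851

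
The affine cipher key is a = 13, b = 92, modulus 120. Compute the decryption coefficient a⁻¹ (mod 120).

37

Run Euclid on (120, 13):
120 = 9·13 + 3
13 = 4·3 + 1
3 = 3·1 + 0
Since gcd(13, 120) = 1, back-substitute to write 1 as a combination:
1 = 13 − 4·3
1 = −4·120 + 37·13
So 13·37 ≡ 1 (mod 120).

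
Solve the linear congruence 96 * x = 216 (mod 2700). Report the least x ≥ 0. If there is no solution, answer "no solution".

First find gcd(96, 2700):
2700 = 28×96 + 12
96 = 8×12 + 0
gcd = 12 and 12 | 216, so solutions exist. Divide through by 12: 8x ≡ 18 (mod 225).
Now find 8⁻¹ mod 225:
225 = 28·8 + 1
8 = 8·1 + 0
Back-substitute:
1 = 225 − 28·8
So 8·(-28) ≡ 1 (mod 225), i.e. 8⁻¹ ≡ 197.
Then x ≡ 197·18 ≡ 171 (mod 225); the smallest non-negative solution is x = 171.

171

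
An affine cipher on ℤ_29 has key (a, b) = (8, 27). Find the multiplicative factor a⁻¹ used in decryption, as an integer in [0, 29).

11

gcd(29, 8) by repeated division:
29 = 3·8 + 5
8 = 1·5 + 3
5 = 1·3 + 2
3 = 1·2 + 1
2 = 2·1 + 0
Since gcd(8, 29) = 1, back-substitute to write 1 as a combination:
1 = 3 − 2
1 = −5 + 2·3
1 = 2·8 − 3·5
1 = −3·29 + 11·8
So 8·11 ≡ 1 (mod 29).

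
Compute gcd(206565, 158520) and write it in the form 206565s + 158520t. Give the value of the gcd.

Repeated division:
206565 = 1*158520 + 48045
158520 = 3*48045 + 14385
48045 = 3*14385 + 4890
14385 = 2*4890 + 4605
4890 = 1*4605 + 285
4605 = 16*285 + 45
285 = 6*45 + 15
45 = 3*15 + 0
gcd(206565, 158520) = 15.
Working backward:
15 = 285 − 6·45
15 = −6·4605 + 97·285
15 = 97·4890 − 103·4605
15 = −103·14385 + 303·4890
15 = 303·48045 − 1012·14385
15 = −1012·158520 + 3339·48045
15 = 3339·206565 − 4351·158520
So 15 = (3339)·206565 + (-4351)·158520.

15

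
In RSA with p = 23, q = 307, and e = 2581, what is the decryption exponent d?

3649

φ(n) = (p−1)(q−1) = 22·306 = 6732.
Need d with 2581·d ≡ 1 (mod 6732). Apply the extended Euclidean algorithm:
6732 = 2×2581 + 1570
2581 = 1×1570 + 1011
1570 = 1×1011 + 559
1011 = 1×559 + 452
559 = 1×452 + 107
452 = 4×107 + 24
107 = 4×24 + 11
24 = 2×11 + 2
11 = 5×2 + 1
2 = 2×1 + 0
Back-substitute:
1 = 11 − 5·2
1 = −5·24 + 11·11
1 = 11·107 − 49·24
1 = −49·452 + 207·107
1 = 207·559 − 256·452
1 = −256·1011 + 463·559
1 = 463·1570 − 719·1011
1 = −719·2581 + 1182·1570
1 = 1182·6732 − 3083·2581
So 2581·(-3083) ≡ 1 (mod 6732), hence d ≡ -3083 ≡ 3649 (mod 6732).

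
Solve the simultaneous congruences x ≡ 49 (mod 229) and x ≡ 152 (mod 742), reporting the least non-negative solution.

Write x = 49 + 229·k. Then 229·k ≡ 152 − 49 ≡ 103 (mod 742).
Need 229⁻¹ mod 742. Extended Euclid on (742, 229):
742 = 3×229 + 55
229 = 4×55 + 9
55 = 6×9 + 1
9 = 9×1 + 0
Back-substitute:
1 = 55 − 6·9
1 = −6·229 + 25·55
1 = 25·742 − 81·229
229⁻¹ ≡ 661 (mod 742), so k ≡ 661·103 ≡ 561 (mod 742).
x = 49 + 229·561 = 128518.

128518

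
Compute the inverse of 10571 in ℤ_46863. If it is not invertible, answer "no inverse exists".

Extended Euclidean algorithm:
46863 = 4·10571 + 4579
10571 = 2·4579 + 1413
4579 = 3·1413 + 340
1413 = 4·340 + 53
340 = 6·53 + 22
53 = 2·22 + 9
22 = 2·9 + 4
9 = 2·4 + 1
4 = 4·1 + 0
Since gcd(10571, 46863) = 1, back-substitute to write 1 as a combination:
1 = 9 − 2·4
1 = −2·22 + 5·9
1 = 5·53 − 12·22
1 = −12·340 + 77·53
1 = 77·1413 − 320·340
1 = −320·4579 + 1037·1413
1 = 1037·10571 − 2394·4579
1 = −2394·46863 + 10613·10571
So 10571·10613 ≡ 1 (mod 46863).

10613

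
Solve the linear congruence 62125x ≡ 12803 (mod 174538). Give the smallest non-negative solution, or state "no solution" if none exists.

18877

First find gcd(62125, 174538):
174538 = 2·62125 + 50288
62125 = 1·50288 + 11837
50288 = 4·11837 + 2940
11837 = 4·2940 + 77
2940 = 38·77 + 14
77 = 5·14 + 7
14 = 2·7 + 0
gcd = 7 and 7 | 12803, so solutions exist. Divide through by 7: 8875x ≡ 1829 (mod 24934).
Now find 8875⁻¹ mod 24934:
24934 = 2·8875 + 7184
8875 = 1·7184 + 1691
7184 = 4·1691 + 420
1691 = 4·420 + 11
420 = 38·11 + 2
11 = 5·2 + 1
2 = 2·1 + 0
Back-substitute:
1 = 11 − 5·2
1 = −5·420 + 191·11
1 = 191·1691 − 769·420
1 = −769·7184 + 3267·1691
1 = 3267·8875 − 4036·7184
1 = −4036·24934 + 11339·8875
So 8875⁻¹ ≡ 11339 (mod 24934).
Then x ≡ 11339·1829 ≡ 18877 (mod 24934); the smallest non-negative solution is x = 18877.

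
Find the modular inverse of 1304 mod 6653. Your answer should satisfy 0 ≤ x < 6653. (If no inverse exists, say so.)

2301

Apply the Euclidean algorithm to 6653 and 1304:
6653 = 5*1304 + 133
1304 = 9*133 + 107
133 = 1*107 + 26
107 = 4*26 + 3
26 = 8*3 + 2
3 = 1*2 + 1
2 = 2*1 + 0
The gcd is 1. Working backward:
1 = 3 − 2
1 = −26 + 9·3
1 = 9·107 − 37·26
1 = −37·133 + 46·107
1 = 46·1304 − 451·133
1 = −451·6653 + 2301·1304
So 1304·2301 ≡ 1 (mod 6653).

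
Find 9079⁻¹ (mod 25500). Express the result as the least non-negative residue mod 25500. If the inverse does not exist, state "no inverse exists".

6019

Run Euclid on (25500, 9079):
25500 = 2·9079 + 7342
9079 = 1·7342 + 1737
7342 = 4·1737 + 394
1737 = 4·394 + 161
394 = 2·161 + 72
161 = 2·72 + 17
72 = 4·17 + 4
17 = 4·4 + 1
4 = 4·1 + 0
Since gcd(9079, 25500) = 1, back-substitute to write 1 as a combination:
1 = 17 − 4·4
1 = −4·72 + 17·17
1 = 17·161 − 38·72
1 = −38·394 + 93·161
1 = 93·1737 − 410·394
1 = −410·7342 + 1733·1737
1 = 1733·9079 − 2143·7342
1 = −2143·25500 + 6019·9079
So 9079·6019 ≡ 1 (mod 25500).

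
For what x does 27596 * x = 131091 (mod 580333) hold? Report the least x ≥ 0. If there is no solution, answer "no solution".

First find gcd(27596, 580333):
580333 = 21×27596 + 817
27596 = 33×817 + 635
817 = 1×635 + 182
635 = 3×182 + 89
182 = 2×89 + 4
89 = 22×4 + 1
4 = 4×1 + 0
gcd = 1, so a unique solution mod 580333 exists.
Back-substitute for the Bézout coefficients:
1 = 89 − 22·4
1 = −22·182 + 45·89
1 = 45·635 − 157·182
1 = −157·817 + 202·635
1 = 202·27596 − 6823·817
1 = −6823·580333 + 143485·27596
So 27596·(143485) ≡ 1 (mod 580333), giving 27596⁻¹ ≡ 143485.
x ≡ 27596⁻¹·131091 ≡ 143485·131091 ≡ 419272 (mod 580333).

419272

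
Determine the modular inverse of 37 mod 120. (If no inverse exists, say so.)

Extended Euclidean algorithm:
120 = 3*37 + 9
37 = 4*9 + 1
9 = 9*1 + 0
Since gcd(37, 120) = 1, back-substitute to write 1 as a combination:
1 = 37 − 4·9
1 = −4·120 + 13·37
So 37·13 ≡ 1 (mod 120).

13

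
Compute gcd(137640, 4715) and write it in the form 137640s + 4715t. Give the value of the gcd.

5

Euclidean algorithm:
137640 = 29·4715 + 905
4715 = 5·905 + 190
905 = 4·190 + 145
190 = 1·145 + 45
145 = 3·45 + 10
45 = 4·10 + 5
10 = 2·5 + 0
gcd(137640, 4715) = 5.
Working backward:
5 = 45 − 4·10
5 = −4·145 + 13·45
5 = 13·190 − 17·145
5 = −17·905 + 81·190
5 = 81·4715 − 422·905
5 = −422·137640 + 12319·4715
So 5 = (-422)·137640 + (12319)·4715.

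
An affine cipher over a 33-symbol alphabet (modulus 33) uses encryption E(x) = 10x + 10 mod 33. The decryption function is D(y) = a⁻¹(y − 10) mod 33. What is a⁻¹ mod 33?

gcd(33, 10) by repeated division:
33 = 3*10 + 3
10 = 3*3 + 1
3 = 3*1 + 0
gcd = 1, so the inverse exists. Back-substitute:
1 = 10 − 3·3
1 = −3·33 + 10·10
So 10·10 ≡ 1 (mod 33).

10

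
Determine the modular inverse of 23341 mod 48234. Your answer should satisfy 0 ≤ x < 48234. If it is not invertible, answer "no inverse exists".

gcd(48234, 23341) by repeated division:
48234 = 2·23341 + 1552
23341 = 15·1552 + 61
1552 = 25·61 + 27
61 = 2·27 + 7
27 = 3·7 + 6
7 = 1·6 + 1
6 = 6·1 + 0
The gcd is 1. Working backward:
1 = 7 − 6
1 = −27 + 4·7
1 = 4·61 − 9·27
1 = −9·1552 + 229·61
1 = 229·23341 − 3444·1552
1 = −3444·48234 + 7117·23341
So 23341·7117 ≡ 1 (mod 48234).

7117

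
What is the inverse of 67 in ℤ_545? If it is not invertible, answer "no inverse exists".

423

Extended Euclidean algorithm:
545 = 8×67 + 9
67 = 7×9 + 4
9 = 2×4 + 1
4 = 4×1 + 0
Since gcd(67, 545) = 1, back-substitute to write 1 as a combination:
1 = 9 − 2·4
1 = −2·67 + 15·9
1 = 15·545 − 122·67
Hence 67⁻¹ ≡ -122 ≡ 423 (mod 545).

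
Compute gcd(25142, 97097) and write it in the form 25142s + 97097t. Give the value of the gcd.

Apply Euclid's algorithm to 97097 and 25142:
97097 = 3*25142 + 21671
25142 = 1*21671 + 3471
21671 = 6*3471 + 845
3471 = 4*845 + 91
845 = 9*91 + 26
91 = 3*26 + 13
26 = 2*13 + 0
gcd(25142, 97097) = 13.
Working backward:
13 = 91 − 3·26
13 = −3·845 + 28·91
13 = 28·3471 − 115·845
13 = −115·21671 + 718·3471
13 = 718·25142 − 833·21671
13 = −833·97097 + 3217·25142
So 13 = (-833)·97097 + (3217)·25142.

13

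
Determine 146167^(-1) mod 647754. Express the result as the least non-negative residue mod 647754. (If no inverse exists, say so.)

20053

gcd(647754, 146167) by repeated division:
647754 = 4*146167 + 63086
146167 = 2*63086 + 19995
63086 = 3*19995 + 3101
19995 = 6*3101 + 1389
3101 = 2*1389 + 323
1389 = 4*323 + 97
323 = 3*97 + 32
97 = 3*32 + 1
32 = 32*1 + 0
The gcd is 1. Working backward:
1 = 97 − 3·32
1 = −3·323 + 10·97
1 = 10·1389 − 43·323
1 = −43·3101 + 96·1389
1 = 96·19995 − 619·3101
1 = −619·63086 + 1953·19995
1 = 1953·146167 − 4525·63086
1 = −4525·647754 + 20053·146167
So 146167·20053 ≡ 1 (mod 647754).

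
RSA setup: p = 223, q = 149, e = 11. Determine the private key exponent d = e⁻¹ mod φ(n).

2987

φ(n) = (p−1)(q−1) = 222·148 = 32856.
Need d with 11·d ≡ 1 (mod 32856). Apply the extended Euclidean algorithm:
32856 = 2986×11 + 10
11 = 1×10 + 1
10 = 10×1 + 0
Back-substitute:
1 = 11 − 10
1 = −32856 + 2987·11
So 11·2987 ≡ 1 (mod 32856), hence d = 2987.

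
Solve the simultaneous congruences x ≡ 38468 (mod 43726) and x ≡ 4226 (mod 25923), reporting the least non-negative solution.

249539024

Write x = 38468 + 43726·k. Then 43726·k ≡ 4226 − 38468 ≡ 17604 (mod 25923).
Need 43726⁻¹ mod 25923. Extended Euclid on (25923, 17803):
25923 = 1×17803 + 8120
17803 = 2×8120 + 1563
8120 = 5×1563 + 305
1563 = 5×305 + 38
305 = 8×38 + 1
38 = 38×1 + 0
Back-substitute:
1 = 305 − 8·38
1 = −8·1563 + 41·305
1 = 41·8120 − 213·1563
1 = −213·17803 + 467·8120
1 = 467·25923 − 680·17803
43726⁻¹ ≡ 25243 (mod 25923), so k ≡ 25243·17604 ≡ 5706 (mod 25923).
x = 38468 + 43726·5706 = 249539024.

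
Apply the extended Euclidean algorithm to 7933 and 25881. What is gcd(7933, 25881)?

1

Apply Euclid's algorithm to 25881 and 7933:
25881 = 3·7933 + 2082
7933 = 3·2082 + 1687
2082 = 1·1687 + 395
1687 = 4·395 + 107
395 = 3·107 + 74
107 = 1·74 + 33
74 = 2·33 + 8
33 = 4·8 + 1
8 = 8·1 + 0
gcd(7933, 25881) = 1.
Working backward:
1 = 33 − 4·8
1 = −4·74 + 9·33
1 = 9·107 − 13·74
1 = −13·395 + 48·107
1 = 48·1687 − 205·395
1 = −205·2082 + 253·1687
1 = 253·7933 − 964·2082
1 = −964·25881 + 3145·7933
So 1 = (-964)·25881 + (3145)·7933.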